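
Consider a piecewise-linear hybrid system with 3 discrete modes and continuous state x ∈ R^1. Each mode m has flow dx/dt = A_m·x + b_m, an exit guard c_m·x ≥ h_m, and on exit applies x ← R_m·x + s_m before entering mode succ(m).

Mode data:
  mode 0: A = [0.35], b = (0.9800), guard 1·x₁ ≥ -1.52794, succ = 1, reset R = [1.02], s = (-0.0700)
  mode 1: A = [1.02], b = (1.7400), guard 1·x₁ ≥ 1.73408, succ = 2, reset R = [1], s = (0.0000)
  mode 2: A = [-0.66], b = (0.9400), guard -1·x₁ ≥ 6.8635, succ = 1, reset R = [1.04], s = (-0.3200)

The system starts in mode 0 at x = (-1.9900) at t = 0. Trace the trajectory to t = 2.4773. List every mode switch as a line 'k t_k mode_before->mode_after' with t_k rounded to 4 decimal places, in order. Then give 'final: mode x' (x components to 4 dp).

1 1.2896 0->1
final: 1 -1.4460

Mode 0: guard c·x = -1.5279 hit at Δt = 1.2896 (t = 1.2896), x⁻ = (-1.5279) → reset → x⁺ = (-1.6285), jump to mode 1
Mode 1: flow for 1.1877 to horizon, guard not reached → x = (-1.4460)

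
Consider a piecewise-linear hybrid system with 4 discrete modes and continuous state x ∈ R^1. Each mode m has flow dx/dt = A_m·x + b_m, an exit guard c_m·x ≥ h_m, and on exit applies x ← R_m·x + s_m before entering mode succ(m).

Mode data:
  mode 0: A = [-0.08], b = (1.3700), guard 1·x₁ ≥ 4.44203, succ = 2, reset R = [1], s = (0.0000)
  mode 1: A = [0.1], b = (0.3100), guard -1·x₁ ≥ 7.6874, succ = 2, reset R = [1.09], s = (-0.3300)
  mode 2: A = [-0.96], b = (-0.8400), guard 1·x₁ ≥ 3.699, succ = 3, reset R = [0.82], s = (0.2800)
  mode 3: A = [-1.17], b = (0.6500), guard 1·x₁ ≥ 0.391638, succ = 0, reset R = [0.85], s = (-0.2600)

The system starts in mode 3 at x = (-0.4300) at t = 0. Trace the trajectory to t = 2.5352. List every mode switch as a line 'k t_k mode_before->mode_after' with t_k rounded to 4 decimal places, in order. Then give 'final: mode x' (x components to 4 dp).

Mode 3: guard c·x = 0.3916 hit at Δt = 1.5332 (t = 1.5332), x⁻ = (0.3916) → reset → x⁺ = (0.0729), jump to mode 0
Mode 0: flow for 1.0020 to horizon, guard not reached → x = (1.3864)

1 1.5332 3->0
final: 0 1.3864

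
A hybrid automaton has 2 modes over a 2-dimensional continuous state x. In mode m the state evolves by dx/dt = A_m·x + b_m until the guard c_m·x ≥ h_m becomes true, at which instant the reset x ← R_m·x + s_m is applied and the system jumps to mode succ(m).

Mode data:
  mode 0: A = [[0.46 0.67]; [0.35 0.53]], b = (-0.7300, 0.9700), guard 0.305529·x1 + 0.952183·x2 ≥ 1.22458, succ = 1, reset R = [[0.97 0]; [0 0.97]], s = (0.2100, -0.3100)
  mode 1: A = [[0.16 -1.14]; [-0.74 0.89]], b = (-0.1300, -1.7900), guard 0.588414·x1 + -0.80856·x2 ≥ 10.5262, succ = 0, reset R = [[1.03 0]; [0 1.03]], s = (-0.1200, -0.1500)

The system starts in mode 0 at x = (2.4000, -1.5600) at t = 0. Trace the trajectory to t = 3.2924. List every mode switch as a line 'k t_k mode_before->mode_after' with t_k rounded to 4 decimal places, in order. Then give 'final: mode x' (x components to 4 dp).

Mode 0: guard c·x = 1.2246 hit at Δt = 1.5674 (t = 1.5674), x⁻ = (2.1267, 0.6037) → reset → x⁺ = (2.2729, 0.2756), jump to mode 1
Mode 1: guard c·x = 10.5262 hit at Δt = 1.2002 (t = 2.7676), x⁻ = (6.7544, -8.1031) → reset → x⁺ = (6.8370, -8.4962), jump to mode 0
Mode 0: flow for 0.5248 to horizon, guard not reached → x = (4.7431, -9.3831)

1 1.5674 0->1
2 2.7676 1->0
final: 0 4.7431 -9.3831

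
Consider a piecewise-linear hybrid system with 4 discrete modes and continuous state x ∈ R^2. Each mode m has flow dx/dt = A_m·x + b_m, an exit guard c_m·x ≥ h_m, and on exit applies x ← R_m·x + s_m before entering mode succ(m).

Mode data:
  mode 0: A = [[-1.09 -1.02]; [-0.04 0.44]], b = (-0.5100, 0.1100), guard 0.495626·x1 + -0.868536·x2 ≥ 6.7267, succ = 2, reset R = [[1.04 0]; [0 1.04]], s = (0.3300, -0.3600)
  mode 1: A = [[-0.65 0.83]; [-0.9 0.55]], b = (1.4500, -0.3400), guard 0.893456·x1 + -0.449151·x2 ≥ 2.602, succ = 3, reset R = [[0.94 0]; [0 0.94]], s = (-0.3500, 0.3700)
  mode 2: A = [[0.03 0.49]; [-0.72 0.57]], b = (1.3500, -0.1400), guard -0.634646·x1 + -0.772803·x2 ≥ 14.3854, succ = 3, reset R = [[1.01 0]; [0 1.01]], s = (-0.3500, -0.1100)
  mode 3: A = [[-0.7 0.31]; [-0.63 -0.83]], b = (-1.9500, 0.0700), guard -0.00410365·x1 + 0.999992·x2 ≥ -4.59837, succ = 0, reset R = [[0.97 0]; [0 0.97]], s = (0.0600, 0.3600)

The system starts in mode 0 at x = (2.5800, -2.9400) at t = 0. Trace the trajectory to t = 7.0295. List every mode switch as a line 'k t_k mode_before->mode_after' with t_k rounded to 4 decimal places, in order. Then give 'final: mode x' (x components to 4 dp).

1 1.5108 0->2
2 2.8750 2->3
3 4.0387 3->0
4 5.1865 0->2
5 6.4839 2->3
final: 3 -5.0072 -9.1050

Mode 0: guard c·x = 6.7267 hit at Δt = 1.5108 (t = 1.5108), x⁻ = (3.5498, -5.7192) → reset → x⁺ = (4.0218, -6.3079), jump to mode 2
Mode 2: guard c·x = 14.3854 hit at Δt = 1.3642 (t = 2.8750), x⁻ = (-1.7525, -17.1754) → reset → x⁺ = (-2.1200, -17.4571), jump to mode 3
Mode 3: guard c·x = -4.5984 hit at Δt = 1.1637 (t = 4.0387), x⁻ = (-4.7903, -4.6181) → reset → x⁺ = (-4.5866, -4.1195), jump to mode 0
Mode 0: guard c·x = 6.7267 hit at Δt = 1.1478 (t = 5.1865), x⁻ = (2.0155, -6.5947) → reset → x⁺ = (2.4261, -7.2185), jump to mode 2
Mode 2: guard c·x = 14.3854 hit at Δt = 1.2974 (t = 6.4839), x⁻ = (-3.1359, -16.0393) → reset → x⁺ = (-3.5172, -16.3097), jump to mode 3
Mode 3: flow for 0.5456 to horizon, guard not reached → x = (-5.0072, -9.1050)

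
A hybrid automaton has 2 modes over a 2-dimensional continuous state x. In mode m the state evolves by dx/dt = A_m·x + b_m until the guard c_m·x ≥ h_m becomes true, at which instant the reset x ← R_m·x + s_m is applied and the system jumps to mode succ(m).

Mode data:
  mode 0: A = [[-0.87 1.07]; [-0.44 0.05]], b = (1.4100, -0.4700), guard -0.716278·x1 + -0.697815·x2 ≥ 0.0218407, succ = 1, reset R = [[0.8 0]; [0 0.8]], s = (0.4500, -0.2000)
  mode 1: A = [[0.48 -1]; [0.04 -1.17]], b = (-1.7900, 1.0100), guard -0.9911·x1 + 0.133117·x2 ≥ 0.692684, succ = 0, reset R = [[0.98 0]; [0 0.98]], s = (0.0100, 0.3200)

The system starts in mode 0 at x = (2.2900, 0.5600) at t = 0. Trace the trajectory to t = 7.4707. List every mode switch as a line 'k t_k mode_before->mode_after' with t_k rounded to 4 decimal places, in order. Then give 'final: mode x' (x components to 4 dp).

1 1.4218 0->1
2 3.0000 1->0
3 5.2727 0->1
4 6.6007 1->0
final: 0 0.9309 0.2818

Mode 0: guard c·x = 0.0218 hit at Δt = 1.4218 (t = 1.4218), x⁻ = (1.2709, -1.3358) → reset → x⁺ = (1.4667, -1.2686), jump to mode 1
Mode 1: guard c·x = 0.6927 hit at Δt = 1.5782 (t = 3.0000), x⁻ = (-0.6264, 0.5399) → reset → x⁺ = (-0.6039, 0.8491), jump to mode 0
Mode 0: guard c·x = 0.0218 hit at Δt = 2.2727 (t = 5.2727), x⁻ = (1.0036, -1.0615) → reset → x⁺ = (1.2529, -1.0492), jump to mode 1
Mode 1: guard c·x = 0.6927 hit at Δt = 1.3280 (t = 6.6007), x⁻ = (-0.6361, 0.4676) → reset → x⁺ = (-0.6134, 0.7783), jump to mode 0
Mode 0: flow for 0.8700 to horizon, guard not reached → x = (0.9309, 0.2818)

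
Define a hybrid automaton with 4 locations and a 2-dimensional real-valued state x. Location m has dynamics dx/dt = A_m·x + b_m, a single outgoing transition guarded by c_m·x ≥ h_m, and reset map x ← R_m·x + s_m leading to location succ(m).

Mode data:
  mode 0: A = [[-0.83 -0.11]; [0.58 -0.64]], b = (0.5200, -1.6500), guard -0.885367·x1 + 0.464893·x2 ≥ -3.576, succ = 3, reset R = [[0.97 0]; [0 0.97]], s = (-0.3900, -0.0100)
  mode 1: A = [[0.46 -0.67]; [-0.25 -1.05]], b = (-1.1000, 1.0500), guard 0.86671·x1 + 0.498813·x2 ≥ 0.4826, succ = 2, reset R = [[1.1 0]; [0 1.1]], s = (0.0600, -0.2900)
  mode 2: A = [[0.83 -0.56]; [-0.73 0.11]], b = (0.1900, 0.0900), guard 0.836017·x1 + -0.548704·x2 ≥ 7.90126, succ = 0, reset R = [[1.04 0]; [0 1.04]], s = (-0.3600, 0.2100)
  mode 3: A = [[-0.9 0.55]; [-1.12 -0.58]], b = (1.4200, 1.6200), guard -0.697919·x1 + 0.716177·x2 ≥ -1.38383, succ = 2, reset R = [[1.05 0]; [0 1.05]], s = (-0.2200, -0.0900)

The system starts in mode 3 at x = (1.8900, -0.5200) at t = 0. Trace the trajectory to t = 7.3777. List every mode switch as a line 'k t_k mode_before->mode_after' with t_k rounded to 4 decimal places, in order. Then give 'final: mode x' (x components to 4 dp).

Mode 3: guard c·x = -1.3838 hit at Δt = 1.0335 (t = 1.0335), x⁻ = (1.5093, -0.4614) → reset → x⁺ = (1.3648, -0.5745), jump to mode 2
Mode 2: guard c·x = 7.9013 hit at Δt = 1.3457 (t = 2.3792), x⁻ = (6.7919, -4.0516) → reset → x⁺ = (6.7036, -4.0036), jump to mode 0
Mode 0: guard c·x = -3.5760 hit at Δt = 1.0331 (t = 3.4123), x⁻ = (3.3683, -1.2774) → reset → x⁺ = (2.8772, -1.2491), jump to mode 3
Mode 3: guard c·x = -1.3838 hit at Δt = 1.9046 (t = 5.3169), x⁻ = (1.2763, -0.6885) → reset → x⁺ = (1.1201, -0.8129), jump to mode 2
Mode 2: guard c·x = 7.9013 hit at Δt = 1.4025 (t = 6.7194), x⁻ = (6.6676, -4.2410) → reset → x⁺ = (6.5743, -4.2007), jump to mode 0
Mode 0: flow for 0.6583 to horizon, guard not reached → x = (4.2301, -2.0141)

1 1.0335 3->2
2 2.3792 2->0
3 3.4123 0->3
4 5.3169 3->2
5 6.7194 2->0
final: 0 4.2301 -2.0141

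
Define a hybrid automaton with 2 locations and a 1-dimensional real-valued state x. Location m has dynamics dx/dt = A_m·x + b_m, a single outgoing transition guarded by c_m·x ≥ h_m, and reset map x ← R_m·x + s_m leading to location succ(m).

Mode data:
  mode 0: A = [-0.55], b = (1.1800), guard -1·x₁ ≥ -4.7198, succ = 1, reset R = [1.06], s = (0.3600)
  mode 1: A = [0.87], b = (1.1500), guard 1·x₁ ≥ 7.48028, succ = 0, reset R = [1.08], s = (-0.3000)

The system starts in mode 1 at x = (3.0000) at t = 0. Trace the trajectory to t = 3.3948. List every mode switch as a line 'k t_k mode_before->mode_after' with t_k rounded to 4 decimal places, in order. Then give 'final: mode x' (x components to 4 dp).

Mode 1: guard c·x = 7.4803 hit at Δt = 0.8176 (t = 0.8176), x⁻ = (7.4803) → reset → x⁺ = (7.7787), jump to mode 0
Mode 0: guard c·x = -4.7198 hit at Δt = 1.4238 (t = 2.2414), x⁻ = (4.7198) → reset → x⁺ = (5.3630), jump to mode 1
Mode 1: guard c·x = 7.4803 hit at Δt = 0.3163 (t = 2.5577), x⁻ = (7.4803) → reset → x⁺ = (7.7787), jump to mode 0
Mode 0: flow for 0.8371 to horizon, guard not reached → x = (5.7001)

1 0.8176 1->0
2 2.2414 0->1
3 2.5577 1->0
final: 0 5.7001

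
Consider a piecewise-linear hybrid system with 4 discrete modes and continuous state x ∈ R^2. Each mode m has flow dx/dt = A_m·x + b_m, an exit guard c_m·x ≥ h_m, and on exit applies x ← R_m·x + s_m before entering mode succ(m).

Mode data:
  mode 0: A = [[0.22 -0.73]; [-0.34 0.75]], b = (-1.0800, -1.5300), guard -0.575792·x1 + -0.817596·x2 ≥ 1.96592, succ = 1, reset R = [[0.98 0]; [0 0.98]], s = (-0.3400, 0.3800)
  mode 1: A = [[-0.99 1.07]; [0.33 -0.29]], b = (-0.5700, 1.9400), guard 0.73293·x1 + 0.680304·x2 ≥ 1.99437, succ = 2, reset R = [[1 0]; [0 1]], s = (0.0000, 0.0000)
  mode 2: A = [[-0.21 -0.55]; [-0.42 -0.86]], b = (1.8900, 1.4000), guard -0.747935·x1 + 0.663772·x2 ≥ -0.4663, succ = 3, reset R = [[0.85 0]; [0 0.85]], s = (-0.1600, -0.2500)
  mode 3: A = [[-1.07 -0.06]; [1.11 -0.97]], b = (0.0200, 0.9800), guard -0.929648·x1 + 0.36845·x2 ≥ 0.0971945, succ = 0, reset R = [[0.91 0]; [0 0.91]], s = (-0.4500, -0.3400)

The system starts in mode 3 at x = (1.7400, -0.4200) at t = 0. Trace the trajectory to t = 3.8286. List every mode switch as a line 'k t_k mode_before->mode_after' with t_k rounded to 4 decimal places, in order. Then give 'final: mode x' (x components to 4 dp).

Mode 3: guard c·x = 0.0972 hit at Δt = 1.3210 (t = 1.3210), x⁻ = (0.3984, 1.2691) → reset → x⁺ = (-0.0874, 0.8149), jump to mode 0
Mode 0: guard c·x = 1.9659 hit at Δt = 1.5445 (t = 2.8655), x⁻ = (-2.2466, -0.8224) → reset → x⁺ = (-2.5417, -0.4259), jump to mode 1
Mode 1: flow for 0.9631 to horizon, guard not reached → x = (-1.1481, 0.8067)

1 1.3210 3->0
2 2.8655 0->1
final: 1 -1.1481 0.8067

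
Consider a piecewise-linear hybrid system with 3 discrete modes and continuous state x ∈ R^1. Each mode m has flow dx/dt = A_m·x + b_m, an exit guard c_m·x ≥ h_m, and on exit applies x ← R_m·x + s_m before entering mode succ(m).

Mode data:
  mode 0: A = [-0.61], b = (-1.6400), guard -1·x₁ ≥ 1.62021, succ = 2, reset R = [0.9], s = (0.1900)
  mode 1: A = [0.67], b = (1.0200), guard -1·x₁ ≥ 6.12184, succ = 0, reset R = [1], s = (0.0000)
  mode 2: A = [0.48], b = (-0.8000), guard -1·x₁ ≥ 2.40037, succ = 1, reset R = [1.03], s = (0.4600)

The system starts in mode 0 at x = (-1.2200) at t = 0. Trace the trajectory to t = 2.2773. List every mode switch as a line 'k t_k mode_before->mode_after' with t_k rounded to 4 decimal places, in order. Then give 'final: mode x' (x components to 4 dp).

1 0.5216 0->2
2 1.2013 2->1
final: 1 -2.5300

Mode 0: guard c·x = 1.6202 hit at Δt = 0.5216 (t = 0.5216), x⁻ = (-1.6202) → reset → x⁺ = (-1.2682), jump to mode 2
Mode 2: guard c·x = 2.4004 hit at Δt = 0.6797 (t = 1.2013), x⁻ = (-2.4004) → reset → x⁺ = (-2.0124), jump to mode 1
Mode 1: flow for 1.0760 to horizon, guard not reached → x = (-2.5300)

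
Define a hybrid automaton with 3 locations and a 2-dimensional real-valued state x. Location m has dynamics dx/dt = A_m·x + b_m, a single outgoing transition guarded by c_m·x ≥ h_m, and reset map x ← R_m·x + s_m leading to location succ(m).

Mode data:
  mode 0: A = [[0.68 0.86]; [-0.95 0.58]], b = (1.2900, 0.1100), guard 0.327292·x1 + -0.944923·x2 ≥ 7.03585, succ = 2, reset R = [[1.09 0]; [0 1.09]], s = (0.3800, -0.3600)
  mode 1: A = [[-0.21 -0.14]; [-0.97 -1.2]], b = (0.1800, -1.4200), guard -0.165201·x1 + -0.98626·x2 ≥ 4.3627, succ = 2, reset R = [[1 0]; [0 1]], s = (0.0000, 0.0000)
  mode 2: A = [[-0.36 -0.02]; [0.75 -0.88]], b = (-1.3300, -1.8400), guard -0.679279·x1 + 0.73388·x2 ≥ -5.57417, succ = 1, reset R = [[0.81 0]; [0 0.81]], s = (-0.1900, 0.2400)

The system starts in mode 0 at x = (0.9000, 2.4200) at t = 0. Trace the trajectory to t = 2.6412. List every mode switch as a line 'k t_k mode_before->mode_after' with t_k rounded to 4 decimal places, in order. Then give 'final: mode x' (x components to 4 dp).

Mode 0: guard c·x = 7.0358 hit at Δt = 1.5794 (t = 1.5794), x⁻ = (9.1469, -4.2777) → reset → x⁺ = (10.3502, -5.0227), jump to mode 2
Mode 2: guard c·x = -5.5742 hit at Δt = 0.6262 (t = 2.2056), x⁻ = (7.5428, -0.6139) → reset → x⁺ = (5.9196, -0.2573), jump to mode 1
Mode 1: flow for 0.4356 to horizon, guard not reached → x = (5.5653, -2.5143)

1 1.5794 0->2
2 2.2056 2->1
final: 1 5.5653 -2.5143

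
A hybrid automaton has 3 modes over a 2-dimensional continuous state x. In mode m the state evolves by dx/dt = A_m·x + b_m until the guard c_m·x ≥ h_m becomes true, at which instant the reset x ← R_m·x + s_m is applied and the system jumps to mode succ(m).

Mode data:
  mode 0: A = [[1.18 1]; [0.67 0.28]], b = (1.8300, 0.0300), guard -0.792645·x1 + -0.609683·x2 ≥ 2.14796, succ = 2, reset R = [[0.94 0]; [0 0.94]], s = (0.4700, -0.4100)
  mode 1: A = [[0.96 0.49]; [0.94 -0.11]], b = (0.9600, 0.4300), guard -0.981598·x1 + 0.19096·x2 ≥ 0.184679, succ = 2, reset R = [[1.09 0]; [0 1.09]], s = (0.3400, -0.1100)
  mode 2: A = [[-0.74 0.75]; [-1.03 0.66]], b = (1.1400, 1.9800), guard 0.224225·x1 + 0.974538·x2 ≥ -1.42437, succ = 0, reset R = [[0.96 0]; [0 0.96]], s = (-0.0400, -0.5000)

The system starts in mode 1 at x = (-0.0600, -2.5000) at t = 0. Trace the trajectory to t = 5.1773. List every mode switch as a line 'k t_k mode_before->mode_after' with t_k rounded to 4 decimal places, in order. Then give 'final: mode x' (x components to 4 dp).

Mode 1: guard c·x = 0.1847 hit at Δt = 1.3176 (t = 1.3176), x⁻ = (-0.5732, -1.9791) → reset → x⁺ = (-0.2847, -2.2672), jump to mode 2
Mode 2: guard c·x = -1.4244 hit at Δt = 0.8009 (t = 2.1185), x⁻ = (-0.2963, -1.3934) → reset → x⁺ = (-0.3244, -1.8377), jump to mode 0
Mode 0: guard c·x = 2.1480 hit at Δt = 0.6087 (t = 2.7272), x⁻ = (-0.8681, -2.3944) → reset → x⁺ = (-0.3460, -2.6608), jump to mode 2
Mode 2: guard c·x = -1.4244 hit at Δt = 1.1827 (t = 3.9099), x⁻ = (-0.4337, -1.3618) → reset → x⁺ = (-0.4564, -1.8073), jump to mode 0
Mode 0: guard c·x = 2.1480 hit at Δt = 0.4990 (t = 4.4090), x⁻ = (-0.9440, -2.2958) → reset → x⁺ = (-0.4173, -2.5681), jump to mode 2
Mode 2: flow for 0.7683 to horizon, guard not reached → x = (-0.5203, -1.7590)

1 1.3176 1->2
2 2.1185 2->0
3 2.7272 0->2
4 3.9099 2->0
5 4.4090 0->2
final: 2 -0.5203 -1.7590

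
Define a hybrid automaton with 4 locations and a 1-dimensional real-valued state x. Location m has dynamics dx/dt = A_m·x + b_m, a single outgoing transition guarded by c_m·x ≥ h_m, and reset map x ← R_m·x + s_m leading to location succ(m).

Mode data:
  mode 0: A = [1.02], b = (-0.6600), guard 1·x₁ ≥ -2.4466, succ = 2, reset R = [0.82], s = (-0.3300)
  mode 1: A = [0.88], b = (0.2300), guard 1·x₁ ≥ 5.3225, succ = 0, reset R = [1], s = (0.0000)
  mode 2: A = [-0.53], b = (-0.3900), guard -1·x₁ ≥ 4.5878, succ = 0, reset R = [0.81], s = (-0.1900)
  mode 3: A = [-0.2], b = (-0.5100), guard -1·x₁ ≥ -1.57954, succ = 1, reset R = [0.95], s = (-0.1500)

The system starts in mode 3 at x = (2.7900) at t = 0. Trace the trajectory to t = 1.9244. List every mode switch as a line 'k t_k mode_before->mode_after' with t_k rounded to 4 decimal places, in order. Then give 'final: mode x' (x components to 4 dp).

1 1.2853 3->1
final: 1 2.5674

Mode 3: guard c·x = -1.5795 hit at Δt = 1.2853 (t = 1.2853), x⁻ = (1.5795) → reset → x⁺ = (1.3506), jump to mode 1
Mode 1: flow for 0.6391 to horizon, guard not reached → x = (2.5674)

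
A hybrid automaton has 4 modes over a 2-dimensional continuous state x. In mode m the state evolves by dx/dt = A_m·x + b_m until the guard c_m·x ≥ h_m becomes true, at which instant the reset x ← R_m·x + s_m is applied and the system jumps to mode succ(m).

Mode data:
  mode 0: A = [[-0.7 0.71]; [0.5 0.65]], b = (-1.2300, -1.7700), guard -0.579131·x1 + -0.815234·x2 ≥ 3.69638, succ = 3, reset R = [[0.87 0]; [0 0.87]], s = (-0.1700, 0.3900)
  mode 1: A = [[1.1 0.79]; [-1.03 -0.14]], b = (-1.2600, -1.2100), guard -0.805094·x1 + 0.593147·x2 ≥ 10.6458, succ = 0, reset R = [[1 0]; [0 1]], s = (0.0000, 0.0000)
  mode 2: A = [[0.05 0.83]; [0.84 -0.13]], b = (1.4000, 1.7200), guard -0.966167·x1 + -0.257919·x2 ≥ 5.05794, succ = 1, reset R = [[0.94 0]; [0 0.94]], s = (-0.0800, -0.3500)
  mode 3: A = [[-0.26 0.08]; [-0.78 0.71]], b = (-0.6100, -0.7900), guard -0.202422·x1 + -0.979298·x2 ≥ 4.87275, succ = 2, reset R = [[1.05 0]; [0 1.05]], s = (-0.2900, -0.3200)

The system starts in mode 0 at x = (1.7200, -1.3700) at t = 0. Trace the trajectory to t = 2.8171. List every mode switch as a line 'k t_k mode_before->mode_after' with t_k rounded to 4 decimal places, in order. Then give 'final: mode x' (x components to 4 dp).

1 0.8035 0->3
2 1.4558 3->2
3 2.1708 2->1
final: 1 -11.4610 -0.8559

Mode 0: guard c·x = 3.6964 hit at Δt = 0.8035 (t = 0.8035), x⁻ = (-0.8917, -3.9007) → reset → x⁺ = (-0.9458, -3.0036), jump to mode 3
Mode 3: guard c·x = 4.8727 hit at Δt = 0.6523 (t = 1.4558), x⁻ = (-1.3479, -4.6971) → reset → x⁺ = (-1.7053, -5.2520), jump to mode 2
Mode 2: guard c·x = 5.0579 hit at Δt = 0.7150 (t = 2.1708), x⁻ = (-3.8443, -5.2099) → reset → x⁺ = (-3.6936, -5.2473), jump to mode 1
Mode 1: flow for 0.6463 to horizon, guard not reached → x = (-11.4610, -0.8559)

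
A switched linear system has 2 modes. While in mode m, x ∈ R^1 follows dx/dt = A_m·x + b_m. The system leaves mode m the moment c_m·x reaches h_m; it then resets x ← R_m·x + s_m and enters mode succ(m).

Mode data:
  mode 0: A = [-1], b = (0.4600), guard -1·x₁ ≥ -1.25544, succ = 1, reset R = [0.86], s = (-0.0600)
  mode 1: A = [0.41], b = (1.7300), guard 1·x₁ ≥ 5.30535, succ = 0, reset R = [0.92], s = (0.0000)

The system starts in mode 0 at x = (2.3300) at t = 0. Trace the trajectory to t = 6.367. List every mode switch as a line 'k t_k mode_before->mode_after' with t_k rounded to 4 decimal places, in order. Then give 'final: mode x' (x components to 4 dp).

Mode 0: guard c·x = -1.2554 hit at Δt = 0.8548 (t = 0.8548), x⁻ = (1.2554) → reset → x⁺ = (1.0197), jump to mode 1
Mode 1: guard c·x = 5.3053 hit at Δt = 1.4579 (t = 2.3127), x⁻ = (5.3053) → reset → x⁺ = (4.8809), jump to mode 0
Mode 0: guard c·x = -1.2554 hit at Δt = 1.7152 (t = 4.0279), x⁻ = (1.2554) → reset → x⁺ = (1.0197), jump to mode 1
Mode 1: guard c·x = 5.3053 hit at Δt = 1.4579 (t = 5.4858), x⁻ = (5.3053) → reset → x⁺ = (4.8809), jump to mode 0
Mode 0: flow for 0.8812 to horizon, guard not reached → x = (2.2915)

1 0.8548 0->1
2 2.3127 1->0
3 4.0279 0->1
4 5.4858 1->0
final: 0 2.2915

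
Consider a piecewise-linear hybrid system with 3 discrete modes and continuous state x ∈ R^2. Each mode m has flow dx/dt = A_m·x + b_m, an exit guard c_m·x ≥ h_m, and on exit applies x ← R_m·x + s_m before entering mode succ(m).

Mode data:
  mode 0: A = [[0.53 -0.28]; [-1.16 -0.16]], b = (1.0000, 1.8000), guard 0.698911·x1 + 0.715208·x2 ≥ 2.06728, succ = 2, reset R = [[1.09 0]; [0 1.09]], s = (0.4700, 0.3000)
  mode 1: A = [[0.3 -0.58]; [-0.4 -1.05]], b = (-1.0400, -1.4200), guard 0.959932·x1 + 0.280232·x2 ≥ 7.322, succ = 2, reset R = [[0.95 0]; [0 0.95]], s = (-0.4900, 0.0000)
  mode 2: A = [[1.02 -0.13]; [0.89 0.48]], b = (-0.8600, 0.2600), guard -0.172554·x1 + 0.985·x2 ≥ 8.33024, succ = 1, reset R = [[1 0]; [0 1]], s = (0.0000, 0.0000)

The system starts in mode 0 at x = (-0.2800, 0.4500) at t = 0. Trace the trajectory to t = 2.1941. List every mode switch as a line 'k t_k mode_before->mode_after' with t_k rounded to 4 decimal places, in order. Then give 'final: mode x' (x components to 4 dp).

Mode 0: guard c·x = 2.0673 hit at Δt = 1.3523 (t = 1.3523), x⁻ = (0.6256, 2.2791) → reset → x⁺ = (1.1519, 2.7842), jump to mode 2
Mode 2: flow for 0.8418 to horizon, guard not reached → x = (0.9048, 5.4349)

1 1.3523 0->2
final: 2 0.9048 5.4349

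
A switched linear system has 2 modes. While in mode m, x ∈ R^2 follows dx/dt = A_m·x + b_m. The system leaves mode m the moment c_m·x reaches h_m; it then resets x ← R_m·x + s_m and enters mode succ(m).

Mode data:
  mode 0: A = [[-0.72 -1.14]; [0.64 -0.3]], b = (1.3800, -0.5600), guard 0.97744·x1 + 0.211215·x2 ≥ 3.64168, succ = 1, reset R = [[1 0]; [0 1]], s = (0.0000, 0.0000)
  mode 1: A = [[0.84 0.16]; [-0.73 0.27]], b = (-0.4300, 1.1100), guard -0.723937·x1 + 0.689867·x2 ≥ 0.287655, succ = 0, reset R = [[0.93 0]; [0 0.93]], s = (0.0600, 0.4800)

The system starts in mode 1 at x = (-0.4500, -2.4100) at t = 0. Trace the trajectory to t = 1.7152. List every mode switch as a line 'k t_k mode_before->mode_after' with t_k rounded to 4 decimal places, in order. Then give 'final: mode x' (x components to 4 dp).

1 0.7839 1->0
final: 0 1.0044 -1.1018

Mode 1: guard c·x = 0.2877 hit at Δt = 0.7839 (t = 0.7839), x⁻ = (-1.7057, -1.3730) → reset → x⁺ = (-1.5263, -0.7969), jump to mode 0
Mode 0: flow for 0.9313 to horizon, guard not reached → x = (1.0044, -1.1018)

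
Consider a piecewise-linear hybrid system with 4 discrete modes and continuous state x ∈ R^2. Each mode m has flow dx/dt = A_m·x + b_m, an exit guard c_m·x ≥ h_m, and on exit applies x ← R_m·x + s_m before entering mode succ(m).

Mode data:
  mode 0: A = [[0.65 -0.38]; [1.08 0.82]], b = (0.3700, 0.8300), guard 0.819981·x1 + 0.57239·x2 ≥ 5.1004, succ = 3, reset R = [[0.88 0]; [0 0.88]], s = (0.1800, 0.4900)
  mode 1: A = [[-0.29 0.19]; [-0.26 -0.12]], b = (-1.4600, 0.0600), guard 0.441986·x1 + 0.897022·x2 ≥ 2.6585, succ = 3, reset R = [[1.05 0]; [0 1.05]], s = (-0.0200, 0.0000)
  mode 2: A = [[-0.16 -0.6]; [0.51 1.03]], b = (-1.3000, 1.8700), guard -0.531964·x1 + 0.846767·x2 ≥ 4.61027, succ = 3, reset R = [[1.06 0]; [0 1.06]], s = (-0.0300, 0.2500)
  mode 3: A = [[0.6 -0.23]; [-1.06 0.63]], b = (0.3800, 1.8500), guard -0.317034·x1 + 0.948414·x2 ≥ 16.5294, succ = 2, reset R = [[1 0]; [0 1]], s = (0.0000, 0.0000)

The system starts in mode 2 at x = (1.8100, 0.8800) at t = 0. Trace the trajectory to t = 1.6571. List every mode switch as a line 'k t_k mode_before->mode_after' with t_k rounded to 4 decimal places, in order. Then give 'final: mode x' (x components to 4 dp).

Mode 2: guard c·x = 4.6103 hit at Δt = 0.8175 (t = 0.8175), x⁻ = (-0.6901, 5.0110) → reset → x⁺ = (-0.7615, 5.5617), jump to mode 3
Mode 3: flow for 0.8396 to horizon, guard not reached → x = (-3.0110, 13.3325)

1 0.8175 2->3
final: 3 -3.0110 13.3325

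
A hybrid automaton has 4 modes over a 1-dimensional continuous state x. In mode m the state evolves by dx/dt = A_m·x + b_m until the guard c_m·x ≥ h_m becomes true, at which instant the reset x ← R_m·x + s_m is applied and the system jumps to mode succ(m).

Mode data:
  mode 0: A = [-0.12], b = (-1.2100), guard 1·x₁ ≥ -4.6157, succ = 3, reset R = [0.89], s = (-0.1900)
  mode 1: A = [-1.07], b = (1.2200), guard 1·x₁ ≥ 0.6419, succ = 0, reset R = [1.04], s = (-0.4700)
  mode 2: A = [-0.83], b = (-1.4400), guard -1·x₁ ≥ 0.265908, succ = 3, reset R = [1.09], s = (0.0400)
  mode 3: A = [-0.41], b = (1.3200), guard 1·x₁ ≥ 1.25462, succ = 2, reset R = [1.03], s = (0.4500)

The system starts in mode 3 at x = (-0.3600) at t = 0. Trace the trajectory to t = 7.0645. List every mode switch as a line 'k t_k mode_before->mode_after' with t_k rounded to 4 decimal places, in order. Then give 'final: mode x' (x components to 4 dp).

Mode 3: guard c·x = 1.2546 hit at Δt = 1.4629 (t = 1.4629), x⁻ = (1.2546) → reset → x⁺ = (1.7423), jump to mode 2
Mode 2: guard c·x = 0.2659 hit at Δt = 1.0381 (t = 2.5010), x⁻ = (-0.2659) → reset → x⁺ = (-0.2498), jump to mode 3
Mode 3: guard c·x = 1.2546 hit at Δt = 1.3867 (t = 3.8877), x⁻ = (1.2546) → reset → x⁺ = (1.7423), jump to mode 2
Mode 2: guard c·x = 0.2659 hit at Δt = 1.0381 (t = 4.9258), x⁻ = (-0.2659) → reset → x⁺ = (-0.2498), jump to mode 3
Mode 3: guard c·x = 1.2546 hit at Δt = 1.3867 (t = 6.3124), x⁻ = (1.2546) → reset → x⁺ = (1.7423), jump to mode 2
Mode 2: flow for 0.7521 to horizon, guard not reached → x = (0.1277)

1 1.4629 3->2
2 2.5010 2->3
3 3.8877 3->2
4 4.9258 2->3
5 6.3124 3->2
final: 2 0.1277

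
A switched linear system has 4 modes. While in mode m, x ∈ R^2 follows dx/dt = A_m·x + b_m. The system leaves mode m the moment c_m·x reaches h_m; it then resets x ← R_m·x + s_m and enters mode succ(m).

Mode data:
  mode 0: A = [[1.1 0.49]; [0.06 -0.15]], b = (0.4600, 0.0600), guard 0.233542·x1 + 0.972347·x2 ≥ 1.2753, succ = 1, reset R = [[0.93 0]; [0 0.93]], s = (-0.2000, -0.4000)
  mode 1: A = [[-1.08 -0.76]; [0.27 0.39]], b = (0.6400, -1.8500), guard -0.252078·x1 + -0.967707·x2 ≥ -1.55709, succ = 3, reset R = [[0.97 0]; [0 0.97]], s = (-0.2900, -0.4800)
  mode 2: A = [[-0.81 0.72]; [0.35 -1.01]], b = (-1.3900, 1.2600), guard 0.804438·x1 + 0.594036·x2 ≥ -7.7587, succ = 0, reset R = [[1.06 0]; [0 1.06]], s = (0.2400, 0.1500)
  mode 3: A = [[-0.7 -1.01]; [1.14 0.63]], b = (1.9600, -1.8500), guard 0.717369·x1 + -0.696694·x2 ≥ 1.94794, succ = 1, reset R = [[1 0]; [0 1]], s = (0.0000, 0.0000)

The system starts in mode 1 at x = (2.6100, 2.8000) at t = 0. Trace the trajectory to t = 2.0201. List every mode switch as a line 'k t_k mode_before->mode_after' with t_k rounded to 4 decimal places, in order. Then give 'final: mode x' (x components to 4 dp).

1 1.5192 1->3
final: 3 0.1293 0.3220

Mode 1: guard c·x = -1.5571 hit at Δt = 1.5192 (t = 1.5192), x⁻ = (-0.2856, 1.6834) → reset → x⁺ = (-0.5670, 1.1529), jump to mode 3
Mode 3: flow for 0.5009 to horizon, guard not reached → x = (0.1293, 0.3220)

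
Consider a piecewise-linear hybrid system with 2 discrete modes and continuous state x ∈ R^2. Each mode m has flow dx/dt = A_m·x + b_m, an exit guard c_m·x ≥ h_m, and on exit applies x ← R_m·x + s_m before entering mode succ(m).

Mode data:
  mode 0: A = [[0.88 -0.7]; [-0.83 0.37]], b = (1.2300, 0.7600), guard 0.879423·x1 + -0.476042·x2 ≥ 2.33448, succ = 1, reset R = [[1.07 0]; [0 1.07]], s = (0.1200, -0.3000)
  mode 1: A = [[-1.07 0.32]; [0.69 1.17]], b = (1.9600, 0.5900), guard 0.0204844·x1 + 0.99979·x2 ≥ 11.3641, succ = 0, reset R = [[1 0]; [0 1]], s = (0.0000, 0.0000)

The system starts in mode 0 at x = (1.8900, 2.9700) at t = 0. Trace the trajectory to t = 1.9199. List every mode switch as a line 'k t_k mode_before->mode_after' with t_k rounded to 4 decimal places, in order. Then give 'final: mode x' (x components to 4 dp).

Mode 0: guard c·x = 2.3345 hit at Δt = 1.3202 (t = 1.3202), x⁻ = (3.9705, 2.4309) → reset → x⁺ = (4.3684, 2.3011), jump to mode 1
Mode 1: flow for 0.5997 to horizon, guard not reached → x = (3.8653, 7.5755)

1 1.3202 0->1
final: 1 3.8653 7.5755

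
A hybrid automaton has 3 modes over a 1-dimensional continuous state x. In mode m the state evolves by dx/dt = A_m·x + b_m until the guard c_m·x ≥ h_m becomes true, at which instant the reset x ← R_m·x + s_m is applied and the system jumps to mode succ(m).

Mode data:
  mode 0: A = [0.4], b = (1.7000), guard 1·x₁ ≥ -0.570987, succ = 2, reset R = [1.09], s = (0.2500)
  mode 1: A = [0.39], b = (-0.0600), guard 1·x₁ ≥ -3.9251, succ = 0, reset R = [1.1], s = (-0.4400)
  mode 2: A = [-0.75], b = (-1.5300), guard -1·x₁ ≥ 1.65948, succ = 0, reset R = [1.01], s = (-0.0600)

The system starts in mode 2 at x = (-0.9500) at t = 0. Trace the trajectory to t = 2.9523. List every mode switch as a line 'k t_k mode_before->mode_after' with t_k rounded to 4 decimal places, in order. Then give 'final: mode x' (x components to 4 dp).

Mode 2: guard c·x = 1.6595 hit at Δt = 1.4032 (t = 1.4032), x⁻ = (-1.6595) → reset → x⁺ = (-1.7361), jump to mode 0
Mode 0: guard c·x = -0.5710 hit at Δt = 0.9520 (t = 2.3552), x⁻ = (-0.5710) → reset → x⁺ = (-0.3724), jump to mode 2
Mode 2: flow for 0.5971 to horizon, guard not reached → x = (-0.9744)

1 1.4032 2->0
2 2.3552 0->2
final: 2 -0.9744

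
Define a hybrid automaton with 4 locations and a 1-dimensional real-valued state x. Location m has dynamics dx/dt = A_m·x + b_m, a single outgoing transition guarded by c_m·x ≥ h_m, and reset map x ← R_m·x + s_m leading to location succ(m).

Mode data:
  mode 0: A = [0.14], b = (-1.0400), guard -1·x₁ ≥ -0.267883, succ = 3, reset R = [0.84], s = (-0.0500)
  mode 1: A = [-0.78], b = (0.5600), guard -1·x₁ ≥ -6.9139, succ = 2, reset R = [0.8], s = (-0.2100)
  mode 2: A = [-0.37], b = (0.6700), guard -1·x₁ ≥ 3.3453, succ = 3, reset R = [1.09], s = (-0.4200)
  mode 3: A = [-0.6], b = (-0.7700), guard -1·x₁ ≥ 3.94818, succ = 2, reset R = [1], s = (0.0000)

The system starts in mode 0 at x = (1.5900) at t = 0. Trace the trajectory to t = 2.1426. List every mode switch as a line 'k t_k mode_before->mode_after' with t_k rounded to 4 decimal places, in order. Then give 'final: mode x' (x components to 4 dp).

1 1.4580 0->3
final: 3 -0.3162

Mode 0: guard c·x = -0.2679 hit at Δt = 1.4580 (t = 1.4580), x⁻ = (0.2679) → reset → x⁺ = (0.1750), jump to mode 3
Mode 3: flow for 0.6846 to horizon, guard not reached → x = (-0.3162)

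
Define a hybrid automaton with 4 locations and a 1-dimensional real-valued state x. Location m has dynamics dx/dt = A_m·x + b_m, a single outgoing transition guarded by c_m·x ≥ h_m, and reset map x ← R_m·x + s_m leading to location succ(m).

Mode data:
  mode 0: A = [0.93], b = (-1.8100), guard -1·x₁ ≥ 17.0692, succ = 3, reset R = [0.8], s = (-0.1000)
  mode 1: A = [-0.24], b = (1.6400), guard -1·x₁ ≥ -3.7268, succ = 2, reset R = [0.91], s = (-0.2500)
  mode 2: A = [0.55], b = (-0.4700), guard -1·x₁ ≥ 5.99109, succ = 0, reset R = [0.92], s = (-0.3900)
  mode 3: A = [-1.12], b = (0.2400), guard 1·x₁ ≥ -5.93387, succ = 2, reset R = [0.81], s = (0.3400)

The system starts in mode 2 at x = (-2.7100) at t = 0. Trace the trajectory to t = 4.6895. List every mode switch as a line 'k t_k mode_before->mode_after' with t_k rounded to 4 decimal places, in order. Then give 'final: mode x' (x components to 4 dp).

Mode 2: guard c·x = 5.9911 hit at Δt = 1.1865 (t = 1.1865), x⁻ = (-5.9911) → reset → x⁺ = (-5.9018), jump to mode 0
Mode 0: guard c·x = 17.0692 hit at Δt = 0.9516 (t = 2.1381), x⁻ = (-17.0692) → reset → x⁺ = (-13.7554), jump to mode 3
Mode 3: guard c·x = -5.9339 hit at Δt = 0.7328 (t = 2.8709), x⁻ = (-5.9339) → reset → x⁺ = (-4.4664), jump to mode 2
Mode 2: guard c·x = 5.9911 hit at Δt = 0.4581 (t = 3.3290), x⁻ = (-5.9911) → reset → x⁺ = (-5.9018), jump to mode 0
Mode 0: guard c·x = 17.0692 hit at Δt = 0.9516 (t = 4.2806), x⁻ = (-17.0692) → reset → x⁺ = (-13.7554), jump to mode 3
Mode 3: flow for 0.4089 to horizon, guard not reached → x = (-8.6224)

1 1.1865 2->0
2 2.1381 0->3
3 2.8709 3->2
4 3.3290 2->0
5 4.2806 0->3
final: 3 -8.6224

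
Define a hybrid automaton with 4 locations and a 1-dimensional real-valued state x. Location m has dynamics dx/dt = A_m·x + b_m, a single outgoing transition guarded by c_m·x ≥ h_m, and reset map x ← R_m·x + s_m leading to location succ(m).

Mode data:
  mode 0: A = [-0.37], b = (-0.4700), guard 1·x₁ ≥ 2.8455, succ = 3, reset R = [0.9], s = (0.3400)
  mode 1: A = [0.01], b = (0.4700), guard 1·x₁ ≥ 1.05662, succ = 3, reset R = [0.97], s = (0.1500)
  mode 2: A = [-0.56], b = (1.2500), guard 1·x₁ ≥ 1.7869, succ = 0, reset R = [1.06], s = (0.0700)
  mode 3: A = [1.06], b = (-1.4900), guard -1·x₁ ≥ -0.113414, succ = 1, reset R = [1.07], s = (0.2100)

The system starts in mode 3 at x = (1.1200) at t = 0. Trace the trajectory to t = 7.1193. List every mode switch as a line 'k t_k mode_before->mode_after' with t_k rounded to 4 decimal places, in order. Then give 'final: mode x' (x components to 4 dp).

Mode 3: guard c·x = -0.1134 hit at Δt = 1.4239 (t = 1.4239), x⁻ = (0.1134) → reset → x⁺ = (0.3314), jump to mode 1
Mode 1: guard c·x = 1.0566 hit at Δt = 1.5207 (t = 2.9446), x⁻ = (1.0566) → reset → x⁺ = (1.1749), jump to mode 3
Mode 3: guard c·x = -0.1134 hit at Δt = 1.6253 (t = 4.5699), x⁻ = (0.1134) → reset → x⁺ = (0.3314), jump to mode 1
Mode 1: guard c·x = 1.0566 hit at Δt = 1.5207 (t = 6.0906), x⁻ = (1.0566) → reset → x⁺ = (1.1749), jump to mode 3
Mode 3: flow for 1.0287 to horizon, guard not reached → x = (0.7191)

1 1.4239 3->1
2 2.9446 1->3
3 4.5699 3->1
4 6.0906 1->3
final: 3 0.7191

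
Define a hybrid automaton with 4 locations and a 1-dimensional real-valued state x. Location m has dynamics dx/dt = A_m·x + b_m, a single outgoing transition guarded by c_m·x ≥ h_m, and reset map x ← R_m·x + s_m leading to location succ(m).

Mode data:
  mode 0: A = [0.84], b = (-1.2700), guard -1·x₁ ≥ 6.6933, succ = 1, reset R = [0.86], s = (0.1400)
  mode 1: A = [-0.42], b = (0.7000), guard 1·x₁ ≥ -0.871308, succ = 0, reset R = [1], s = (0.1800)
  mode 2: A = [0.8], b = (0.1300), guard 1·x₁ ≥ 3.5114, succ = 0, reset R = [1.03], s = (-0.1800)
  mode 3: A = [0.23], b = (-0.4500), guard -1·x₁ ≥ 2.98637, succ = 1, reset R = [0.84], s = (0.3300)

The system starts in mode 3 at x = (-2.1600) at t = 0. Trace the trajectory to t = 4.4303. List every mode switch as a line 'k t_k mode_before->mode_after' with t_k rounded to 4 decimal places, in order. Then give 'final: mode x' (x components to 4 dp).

Mode 3: guard c·x = 2.9864 hit at Δt = 0.7954 (t = 0.7954), x⁻ = (-2.9864) → reset → x⁺ = (-2.1786), jump to mode 1
Mode 1: guard c·x = -0.8713 hit at Δt = 0.9892 (t = 1.7846), x⁻ = (-0.8713) → reset → x⁺ = (-0.6913), jump to mode 0
Mode 0: guard c·x = 6.6933 hit at Δt = 1.5653 (t = 3.3499), x⁻ = (-6.6933) → reset → x⁺ = (-5.6162), jump to mode 1
Mode 1: flow for 1.0804 to horizon, guard not reached → x = (-2.9597)

1 0.7954 3->1
2 1.7846 1->0
3 3.3499 0->1
final: 1 -2.9597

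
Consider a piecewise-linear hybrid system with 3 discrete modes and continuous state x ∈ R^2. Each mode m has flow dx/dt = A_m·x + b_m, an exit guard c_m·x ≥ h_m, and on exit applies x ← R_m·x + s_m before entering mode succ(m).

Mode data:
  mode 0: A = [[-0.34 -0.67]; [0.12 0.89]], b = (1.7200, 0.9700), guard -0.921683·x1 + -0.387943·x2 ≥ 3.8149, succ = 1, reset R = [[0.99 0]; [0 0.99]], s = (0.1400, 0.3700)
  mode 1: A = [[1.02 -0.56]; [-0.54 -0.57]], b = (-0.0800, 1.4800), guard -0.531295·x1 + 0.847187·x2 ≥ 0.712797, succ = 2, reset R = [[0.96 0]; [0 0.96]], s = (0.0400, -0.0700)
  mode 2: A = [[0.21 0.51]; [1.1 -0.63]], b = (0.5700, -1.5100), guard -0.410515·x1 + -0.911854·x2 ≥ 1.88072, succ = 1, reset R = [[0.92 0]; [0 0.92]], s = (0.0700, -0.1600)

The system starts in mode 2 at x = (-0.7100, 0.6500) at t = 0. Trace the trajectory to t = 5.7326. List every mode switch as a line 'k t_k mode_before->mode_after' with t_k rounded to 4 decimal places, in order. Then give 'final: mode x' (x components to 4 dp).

1 1.5485 2->1
2 2.6031 1->2
3 3.9587 2->1
4 4.9686 1->2
final: 2 -0.5667 -1.1438

Mode 2: guard c·x = 1.8807 hit at Δt = 1.5485 (t = 1.5485), x⁻ = (-0.6024, -1.7913) → reset → x⁺ = (-0.4842, -1.8080), jump to mode 1
Mode 1: guard c·x = 0.7128 hit at Δt = 1.0546 (t = 2.6031), x⁻ = (-0.7192, 0.3903) → reset → x⁺ = (-0.6504, 0.3047), jump to mode 2
Mode 2: guard c·x = 1.8807 hit at Δt = 1.3556 (t = 3.9587), x⁻ = (-0.6360, -1.7762) → reset → x⁺ = (-0.5151, -1.7941), jump to mode 1
Mode 1: guard c·x = 0.7128 hit at Δt = 1.0100 (t = 4.9686), x⁻ = (-0.7816, 0.3512) → reset → x⁺ = (-0.7103, 0.2672), jump to mode 2
Mode 2: flow for 0.7640 to horizon, guard not reached → x = (-0.5667, -1.1438)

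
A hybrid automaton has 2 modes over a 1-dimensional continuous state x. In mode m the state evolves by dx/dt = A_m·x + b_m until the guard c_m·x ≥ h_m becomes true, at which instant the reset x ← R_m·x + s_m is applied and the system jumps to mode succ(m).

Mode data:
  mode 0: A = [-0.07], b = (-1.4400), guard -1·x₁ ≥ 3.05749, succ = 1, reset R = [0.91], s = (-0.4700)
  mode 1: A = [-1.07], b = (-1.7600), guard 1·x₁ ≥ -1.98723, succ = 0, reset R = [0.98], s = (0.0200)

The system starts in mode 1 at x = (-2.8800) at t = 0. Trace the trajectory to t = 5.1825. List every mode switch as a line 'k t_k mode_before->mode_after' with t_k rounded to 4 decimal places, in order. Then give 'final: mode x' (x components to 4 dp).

Mode 1: guard c·x = -1.9872 hit at Δt = 1.1991 (t = 1.1991), x⁻ = (-1.9872) → reset → x⁺ = (-1.9275), jump to mode 0
Mode 0: guard c·x = 3.0575 hit at Δt = 0.8932 (t = 2.0923), x⁻ = (-3.0575) → reset → x⁺ = (-3.2523), jump to mode 1
Mode 1: guard c·x = -1.9872 hit at Δt = 1.4453 (t = 3.5377), x⁻ = (-1.9872) → reset → x⁺ = (-1.9275), jump to mode 0
Mode 0: guard c·x = 3.0575 hit at Δt = 0.8932 (t = 4.4309), x⁻ = (-3.0575) → reset → x⁺ = (-3.2523), jump to mode 1
Mode 1: flow for 0.7516 to horizon, guard not reached → x = (-2.3641)

1 1.1991 1->0
2 2.0923 0->1
3 3.5377 1->0
4 4.4309 0->1
final: 1 -2.3641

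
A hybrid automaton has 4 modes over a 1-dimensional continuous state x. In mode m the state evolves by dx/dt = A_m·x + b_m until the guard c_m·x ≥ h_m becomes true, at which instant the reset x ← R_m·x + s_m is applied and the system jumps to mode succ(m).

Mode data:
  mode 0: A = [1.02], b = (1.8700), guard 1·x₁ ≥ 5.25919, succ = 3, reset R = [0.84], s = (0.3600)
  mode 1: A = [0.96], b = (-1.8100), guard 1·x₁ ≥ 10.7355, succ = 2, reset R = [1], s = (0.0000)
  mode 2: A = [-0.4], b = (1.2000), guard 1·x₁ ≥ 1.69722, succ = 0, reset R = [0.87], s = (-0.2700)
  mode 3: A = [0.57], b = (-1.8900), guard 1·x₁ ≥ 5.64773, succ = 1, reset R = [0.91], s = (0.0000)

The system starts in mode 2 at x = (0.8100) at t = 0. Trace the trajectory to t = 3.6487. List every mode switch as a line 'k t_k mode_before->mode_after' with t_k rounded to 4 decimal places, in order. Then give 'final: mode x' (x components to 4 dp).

1 1.2985 2->0
2 2.1291 0->3
3 2.9483 3->1
final: 1 8.2597

Mode 2: guard c·x = 1.6972 hit at Δt = 1.2985 (t = 1.2985), x⁻ = (1.6972) → reset → x⁺ = (1.2066), jump to mode 0
Mode 0: guard c·x = 5.2592 hit at Δt = 0.8306 (t = 2.1291), x⁻ = (5.2592) → reset → x⁺ = (4.7777), jump to mode 3
Mode 3: guard c·x = 5.6477 hit at Δt = 0.8192 (t = 2.9483), x⁻ = (5.6477) → reset → x⁺ = (5.1394), jump to mode 1
Mode 1: flow for 0.7004 to horizon, guard not reached → x = (8.2597)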